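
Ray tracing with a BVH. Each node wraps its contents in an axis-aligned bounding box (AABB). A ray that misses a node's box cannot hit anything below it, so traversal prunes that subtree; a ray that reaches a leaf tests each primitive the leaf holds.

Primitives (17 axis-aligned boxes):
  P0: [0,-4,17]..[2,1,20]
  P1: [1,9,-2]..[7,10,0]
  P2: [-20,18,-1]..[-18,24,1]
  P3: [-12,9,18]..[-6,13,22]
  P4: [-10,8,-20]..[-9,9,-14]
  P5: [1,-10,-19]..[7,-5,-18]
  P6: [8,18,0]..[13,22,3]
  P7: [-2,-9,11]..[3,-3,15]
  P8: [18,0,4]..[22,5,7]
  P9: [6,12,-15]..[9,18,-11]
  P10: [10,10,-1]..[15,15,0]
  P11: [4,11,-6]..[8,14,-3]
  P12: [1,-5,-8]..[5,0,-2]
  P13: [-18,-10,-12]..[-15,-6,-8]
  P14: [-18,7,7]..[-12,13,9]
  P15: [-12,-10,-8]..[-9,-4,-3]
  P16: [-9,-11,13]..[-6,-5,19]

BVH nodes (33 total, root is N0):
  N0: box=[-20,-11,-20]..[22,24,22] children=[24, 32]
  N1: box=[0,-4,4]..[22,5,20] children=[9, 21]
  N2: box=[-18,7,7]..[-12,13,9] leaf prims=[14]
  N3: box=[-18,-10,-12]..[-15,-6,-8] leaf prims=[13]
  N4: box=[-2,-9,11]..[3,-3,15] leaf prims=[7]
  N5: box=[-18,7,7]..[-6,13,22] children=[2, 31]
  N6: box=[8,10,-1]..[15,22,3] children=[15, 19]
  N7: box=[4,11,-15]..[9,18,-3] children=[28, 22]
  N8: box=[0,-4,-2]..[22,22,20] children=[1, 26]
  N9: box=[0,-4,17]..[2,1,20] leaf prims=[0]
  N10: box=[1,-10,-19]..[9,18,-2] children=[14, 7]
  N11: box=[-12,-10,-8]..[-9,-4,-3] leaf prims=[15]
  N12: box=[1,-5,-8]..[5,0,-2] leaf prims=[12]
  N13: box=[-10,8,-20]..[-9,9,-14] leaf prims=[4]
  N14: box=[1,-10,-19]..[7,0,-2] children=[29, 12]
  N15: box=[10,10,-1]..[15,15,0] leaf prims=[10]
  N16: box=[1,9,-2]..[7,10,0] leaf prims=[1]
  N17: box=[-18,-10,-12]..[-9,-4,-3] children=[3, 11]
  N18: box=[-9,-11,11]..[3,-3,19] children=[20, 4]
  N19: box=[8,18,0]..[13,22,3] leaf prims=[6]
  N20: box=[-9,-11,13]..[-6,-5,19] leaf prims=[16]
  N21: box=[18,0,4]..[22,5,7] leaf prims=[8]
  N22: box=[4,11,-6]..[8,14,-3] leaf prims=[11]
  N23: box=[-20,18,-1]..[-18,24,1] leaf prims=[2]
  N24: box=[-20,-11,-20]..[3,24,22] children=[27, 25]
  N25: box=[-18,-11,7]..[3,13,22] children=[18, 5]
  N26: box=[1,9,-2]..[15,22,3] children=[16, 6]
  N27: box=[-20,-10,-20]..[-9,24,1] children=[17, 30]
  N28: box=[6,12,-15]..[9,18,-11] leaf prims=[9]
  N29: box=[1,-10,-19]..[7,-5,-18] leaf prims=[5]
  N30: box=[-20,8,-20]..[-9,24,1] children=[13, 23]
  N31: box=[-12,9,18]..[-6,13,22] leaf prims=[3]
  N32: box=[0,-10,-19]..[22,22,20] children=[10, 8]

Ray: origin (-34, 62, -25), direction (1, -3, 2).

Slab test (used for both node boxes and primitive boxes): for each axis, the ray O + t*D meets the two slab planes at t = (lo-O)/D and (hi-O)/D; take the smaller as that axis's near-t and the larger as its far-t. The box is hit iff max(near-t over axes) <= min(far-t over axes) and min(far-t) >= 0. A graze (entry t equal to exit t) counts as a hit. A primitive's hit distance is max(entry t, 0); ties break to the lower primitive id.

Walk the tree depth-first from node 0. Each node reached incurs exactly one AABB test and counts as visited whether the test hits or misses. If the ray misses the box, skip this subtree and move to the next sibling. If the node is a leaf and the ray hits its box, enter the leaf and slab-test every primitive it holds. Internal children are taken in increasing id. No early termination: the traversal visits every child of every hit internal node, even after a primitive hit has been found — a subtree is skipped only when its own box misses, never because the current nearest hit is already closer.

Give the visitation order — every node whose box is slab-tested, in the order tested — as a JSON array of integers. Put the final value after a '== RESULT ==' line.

Traverse from the root:
N0 x:[14,56] y:[38/3,73/3] z:[5/2,47/2] -> hit [14,47/2], descend [24, 32]
  N24 x:[14,37] y:[38/3,73/3] z:[5/2,47/2] -> hit [14,47/2], descend [25, 27]
    N25 x:[16,37] y:[49/3,73/3] z:[16,47/2] -> hit [49/3,47/2], descend [5, 18]
      N5 x:[16,28] y:[49/3,55/3] z:[16,47/2] -> hit [49/3,55/3], descend [2, 31]
        N2 x:[16,22] y:[49/3,55/3] z:[16,17] -> hit [49/3,17] leaf, test {P14@t=49/3}
        N31 x:[22,28] y:[49/3,53/3] z:[43/2,47/2] -> miss, prune
      N18 x:[25,37] y:[65/3,73/3] z:[18,22] -> miss, prune
    N27 x:[14,25] y:[38/3,24] z:[5/2,13] -> miss, prune
  N32 x:[34,56] y:[40/3,24] z:[3,45/2] -> miss, prune

9 AABB tests over nodes [0, 24, 25, 5, 2, 31, 18, 27, 32]; 1 leaf entered; closest P14.

== RESULT ==
[0, 24, 25, 5, 2, 31, 18, 27, 32]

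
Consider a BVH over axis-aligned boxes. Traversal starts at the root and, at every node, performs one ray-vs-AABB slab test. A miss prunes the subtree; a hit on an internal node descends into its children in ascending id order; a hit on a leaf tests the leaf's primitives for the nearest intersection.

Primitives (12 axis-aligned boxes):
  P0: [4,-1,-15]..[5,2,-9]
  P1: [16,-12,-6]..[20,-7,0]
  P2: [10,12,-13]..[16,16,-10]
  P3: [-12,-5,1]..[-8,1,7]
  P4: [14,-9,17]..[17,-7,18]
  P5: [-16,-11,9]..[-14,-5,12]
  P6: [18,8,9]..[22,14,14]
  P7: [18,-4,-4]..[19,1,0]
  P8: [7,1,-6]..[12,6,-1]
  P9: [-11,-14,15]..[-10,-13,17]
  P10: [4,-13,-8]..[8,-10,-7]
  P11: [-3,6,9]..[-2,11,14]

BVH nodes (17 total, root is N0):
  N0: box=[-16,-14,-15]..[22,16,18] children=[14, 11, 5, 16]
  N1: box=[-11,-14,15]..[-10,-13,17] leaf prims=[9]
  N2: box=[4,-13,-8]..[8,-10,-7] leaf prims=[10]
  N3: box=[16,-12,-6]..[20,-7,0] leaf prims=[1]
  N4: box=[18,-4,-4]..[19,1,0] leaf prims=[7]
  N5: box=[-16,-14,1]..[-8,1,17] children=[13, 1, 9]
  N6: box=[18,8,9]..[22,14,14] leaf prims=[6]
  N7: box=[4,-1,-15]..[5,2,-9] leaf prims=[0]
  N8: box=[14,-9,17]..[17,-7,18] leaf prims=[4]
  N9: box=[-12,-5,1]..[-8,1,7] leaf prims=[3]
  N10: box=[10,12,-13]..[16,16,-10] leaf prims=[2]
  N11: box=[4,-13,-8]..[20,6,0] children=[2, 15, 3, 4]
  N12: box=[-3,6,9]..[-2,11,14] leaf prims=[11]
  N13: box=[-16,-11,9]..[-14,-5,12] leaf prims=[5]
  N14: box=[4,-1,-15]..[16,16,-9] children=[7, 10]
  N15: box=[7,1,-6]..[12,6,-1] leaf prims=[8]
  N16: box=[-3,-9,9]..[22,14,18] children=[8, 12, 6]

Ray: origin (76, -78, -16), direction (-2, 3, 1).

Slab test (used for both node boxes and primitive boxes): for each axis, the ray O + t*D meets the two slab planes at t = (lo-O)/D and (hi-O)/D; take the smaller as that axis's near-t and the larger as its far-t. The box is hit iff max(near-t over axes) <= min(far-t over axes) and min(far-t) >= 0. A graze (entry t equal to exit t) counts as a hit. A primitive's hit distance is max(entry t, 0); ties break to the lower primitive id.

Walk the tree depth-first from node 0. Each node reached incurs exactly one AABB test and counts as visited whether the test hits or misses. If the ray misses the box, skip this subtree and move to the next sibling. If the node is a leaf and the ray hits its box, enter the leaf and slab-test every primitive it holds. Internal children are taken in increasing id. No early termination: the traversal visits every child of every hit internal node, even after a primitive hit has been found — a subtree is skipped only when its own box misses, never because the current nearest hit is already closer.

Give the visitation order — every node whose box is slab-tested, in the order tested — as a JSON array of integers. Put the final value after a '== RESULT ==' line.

Walk:
N0 x:[27,46] y:[64/3,94/3] z:[1,34] -> hit [27,94/3], descend [5, 11, 14, 16]
  N5 x:[42,46] y:[64/3,79/3] z:[17,33] -> miss, prune
  N11 x:[28,36] y:[65/3,28] z:[8,16] -> miss, prune
  N14 x:[30,36] y:[77/3,94/3] z:[1,7] -> miss, prune
  N16 x:[27,79/2] y:[23,92/3] z:[25,34] -> hit [27,92/3], descend [6, 8, 12]
    N6 x:[27,29] y:[86/3,92/3] z:[25,30] -> hit [86/3,29] leaf, test {P6@t=86/3}
    N8 x:[59/2,31] y:[23,71/3] z:[33,34] -> miss, prune
    N12 x:[39,79/2] y:[28,89/3] z:[25,30] -> miss, prune

order=[0, 5, 11, 14, 16, 6, 8, 12]  |boxes|=8  |leaves|=1  hit=P6

== RESULT ==
[0, 5, 11, 14, 16, 6, 8, 12]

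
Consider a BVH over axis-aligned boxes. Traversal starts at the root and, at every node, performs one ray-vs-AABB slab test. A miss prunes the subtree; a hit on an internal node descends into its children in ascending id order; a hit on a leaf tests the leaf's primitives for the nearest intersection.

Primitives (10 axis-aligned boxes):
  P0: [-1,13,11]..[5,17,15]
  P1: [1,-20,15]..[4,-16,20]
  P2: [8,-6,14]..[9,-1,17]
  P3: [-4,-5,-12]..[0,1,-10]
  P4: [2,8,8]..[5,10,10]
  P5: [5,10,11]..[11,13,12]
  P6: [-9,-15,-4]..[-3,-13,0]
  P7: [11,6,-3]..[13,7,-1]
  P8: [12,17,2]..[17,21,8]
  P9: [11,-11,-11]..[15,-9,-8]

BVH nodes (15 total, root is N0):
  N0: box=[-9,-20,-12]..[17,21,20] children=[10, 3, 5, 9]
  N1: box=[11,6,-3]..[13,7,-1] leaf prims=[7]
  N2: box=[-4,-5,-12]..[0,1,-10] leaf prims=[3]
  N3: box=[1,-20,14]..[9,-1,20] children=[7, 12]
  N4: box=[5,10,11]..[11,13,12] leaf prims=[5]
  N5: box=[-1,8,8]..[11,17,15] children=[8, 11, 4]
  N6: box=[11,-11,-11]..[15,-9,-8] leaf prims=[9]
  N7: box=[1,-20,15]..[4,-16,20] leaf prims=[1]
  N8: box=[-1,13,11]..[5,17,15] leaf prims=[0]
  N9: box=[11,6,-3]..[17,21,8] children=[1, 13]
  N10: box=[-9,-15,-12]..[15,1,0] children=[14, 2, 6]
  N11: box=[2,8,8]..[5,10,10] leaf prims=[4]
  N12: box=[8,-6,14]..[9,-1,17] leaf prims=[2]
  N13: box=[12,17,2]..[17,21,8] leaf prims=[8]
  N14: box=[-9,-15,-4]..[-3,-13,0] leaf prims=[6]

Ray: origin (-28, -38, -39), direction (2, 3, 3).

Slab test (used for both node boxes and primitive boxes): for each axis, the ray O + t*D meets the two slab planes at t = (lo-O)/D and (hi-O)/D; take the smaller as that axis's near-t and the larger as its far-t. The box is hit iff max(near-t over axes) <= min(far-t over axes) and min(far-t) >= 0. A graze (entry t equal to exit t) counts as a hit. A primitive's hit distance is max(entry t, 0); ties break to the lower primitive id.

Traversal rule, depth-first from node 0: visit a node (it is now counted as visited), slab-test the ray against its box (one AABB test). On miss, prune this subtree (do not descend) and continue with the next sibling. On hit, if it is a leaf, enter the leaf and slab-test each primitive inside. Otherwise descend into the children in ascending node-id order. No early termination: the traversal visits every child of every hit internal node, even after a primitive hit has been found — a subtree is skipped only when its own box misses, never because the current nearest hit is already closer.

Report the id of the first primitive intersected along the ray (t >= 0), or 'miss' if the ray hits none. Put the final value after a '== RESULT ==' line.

Trace the traversal:
N0 x:[19/2,45/2] y:[6,59/3] z:[9,59/3] -> hit [19/2,59/3], descend [3, 5, 9, 10]
  N3 x:[29/2,37/2] y:[6,37/3] z:[53/3,59/3] -> miss, prune
  N5 x:[27/2,39/2] y:[46/3,55/3] z:[47/3,18] -> hit [47/3,18], descend [4, 8, 11]
    N4 x:[33/2,39/2] y:[16,17] z:[50/3,17] -> hit [50/3,17] leaf, test {P5@t=50/3}
    N8 x:[27/2,33/2] y:[17,55/3] z:[50/3,18] -> miss, prune
    N11 x:[15,33/2] y:[46/3,16] z:[47/3,49/3] -> hit [47/3,16] leaf, test {P4@t=47/3}
  N9 x:[39/2,45/2] y:[44/3,59/3] z:[12,47/3] -> miss, prune
  N10 x:[19/2,43/2] y:[23/3,13] z:[9,13] -> hit [19/2,13], descend [2, 6, 14]
    N2 x:[12,14] y:[11,13] z:[9,29/3] -> miss, prune
    N6 x:[39/2,43/2] y:[9,29/3] z:[28/3,31/3] -> miss, prune
    N14 x:[19/2,25/2] y:[23/3,25/3] z:[35/3,13] -> miss, prune

Summary -> nodes [0, 3, 5, 4, 8, 11, 9, 10, 2, 6, 14]; box-tests=11; leaf-entries=2; first=P4

== RESULT ==
4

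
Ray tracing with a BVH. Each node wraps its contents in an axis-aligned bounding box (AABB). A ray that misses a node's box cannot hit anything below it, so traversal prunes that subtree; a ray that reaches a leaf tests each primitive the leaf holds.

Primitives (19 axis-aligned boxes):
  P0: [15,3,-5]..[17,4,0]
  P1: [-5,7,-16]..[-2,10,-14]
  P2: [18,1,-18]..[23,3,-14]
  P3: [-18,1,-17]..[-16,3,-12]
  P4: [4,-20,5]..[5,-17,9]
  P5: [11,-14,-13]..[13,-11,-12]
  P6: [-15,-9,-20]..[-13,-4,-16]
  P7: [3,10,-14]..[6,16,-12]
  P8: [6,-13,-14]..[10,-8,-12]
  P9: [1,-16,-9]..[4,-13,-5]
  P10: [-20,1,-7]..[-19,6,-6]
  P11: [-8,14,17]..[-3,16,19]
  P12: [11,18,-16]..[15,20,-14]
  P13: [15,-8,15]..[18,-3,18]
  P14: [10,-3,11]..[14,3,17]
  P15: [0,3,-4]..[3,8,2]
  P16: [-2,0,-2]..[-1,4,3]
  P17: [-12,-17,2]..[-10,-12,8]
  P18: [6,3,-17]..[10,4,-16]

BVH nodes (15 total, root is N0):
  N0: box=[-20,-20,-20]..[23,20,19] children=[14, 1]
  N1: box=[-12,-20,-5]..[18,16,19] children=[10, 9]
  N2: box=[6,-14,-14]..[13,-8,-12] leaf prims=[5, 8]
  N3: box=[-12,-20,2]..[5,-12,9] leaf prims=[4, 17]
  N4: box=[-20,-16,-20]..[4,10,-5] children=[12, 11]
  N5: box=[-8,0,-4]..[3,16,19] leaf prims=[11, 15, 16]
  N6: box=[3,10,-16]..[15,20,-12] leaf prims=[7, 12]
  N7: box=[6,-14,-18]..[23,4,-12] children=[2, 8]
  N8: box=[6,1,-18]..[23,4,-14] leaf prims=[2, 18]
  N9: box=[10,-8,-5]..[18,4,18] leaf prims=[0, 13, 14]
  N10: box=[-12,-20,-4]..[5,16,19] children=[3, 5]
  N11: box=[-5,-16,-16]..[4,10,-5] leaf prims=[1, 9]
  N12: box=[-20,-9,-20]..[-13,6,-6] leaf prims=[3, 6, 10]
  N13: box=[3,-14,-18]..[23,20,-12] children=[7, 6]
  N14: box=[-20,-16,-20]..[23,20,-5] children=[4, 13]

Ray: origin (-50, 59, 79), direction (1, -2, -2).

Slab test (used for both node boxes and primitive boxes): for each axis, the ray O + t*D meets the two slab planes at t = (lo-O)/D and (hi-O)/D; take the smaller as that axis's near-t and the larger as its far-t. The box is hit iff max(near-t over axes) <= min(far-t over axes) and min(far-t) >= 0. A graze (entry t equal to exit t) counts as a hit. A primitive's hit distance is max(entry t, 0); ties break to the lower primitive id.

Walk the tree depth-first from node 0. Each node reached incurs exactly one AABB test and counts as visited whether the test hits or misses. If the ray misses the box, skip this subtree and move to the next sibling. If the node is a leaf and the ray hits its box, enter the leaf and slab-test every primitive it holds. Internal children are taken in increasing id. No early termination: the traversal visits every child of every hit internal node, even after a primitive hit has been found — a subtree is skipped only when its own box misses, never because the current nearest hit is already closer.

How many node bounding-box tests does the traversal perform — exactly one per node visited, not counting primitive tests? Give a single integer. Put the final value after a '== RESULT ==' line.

Traverse from the root:
N0 x:[30,73] y:[39/2,79/2] z:[30,99/2] -> hit [30,79/2], descend [1, 14]
  N1 x:[38,68] y:[43/2,79/2] z:[30,42] -> hit [38,79/2], descend [9, 10]
    N9 x:[60,68] y:[55/2,67/2] z:[61/2,42] -> miss, prune
    N10 x:[38,55] y:[43/2,79/2] z:[30,83/2] -> hit [38,79/2], descend [3, 5]
      N3 x:[38,55] y:[71/2,79/2] z:[35,77/2] -> hit [38,77/2] leaf, test {P4(miss), P17@t=38}
      N5 x:[42,53] y:[43/2,59/2] z:[30,83/2] -> miss, prune
  N14 x:[30,73] y:[39/2,75/2] z:[42,99/2] -> miss, prune

order=[0, 1, 9, 10, 3, 5, 14]  |boxes|=7  |leaves|=1  hit=P17

== RESULT ==
7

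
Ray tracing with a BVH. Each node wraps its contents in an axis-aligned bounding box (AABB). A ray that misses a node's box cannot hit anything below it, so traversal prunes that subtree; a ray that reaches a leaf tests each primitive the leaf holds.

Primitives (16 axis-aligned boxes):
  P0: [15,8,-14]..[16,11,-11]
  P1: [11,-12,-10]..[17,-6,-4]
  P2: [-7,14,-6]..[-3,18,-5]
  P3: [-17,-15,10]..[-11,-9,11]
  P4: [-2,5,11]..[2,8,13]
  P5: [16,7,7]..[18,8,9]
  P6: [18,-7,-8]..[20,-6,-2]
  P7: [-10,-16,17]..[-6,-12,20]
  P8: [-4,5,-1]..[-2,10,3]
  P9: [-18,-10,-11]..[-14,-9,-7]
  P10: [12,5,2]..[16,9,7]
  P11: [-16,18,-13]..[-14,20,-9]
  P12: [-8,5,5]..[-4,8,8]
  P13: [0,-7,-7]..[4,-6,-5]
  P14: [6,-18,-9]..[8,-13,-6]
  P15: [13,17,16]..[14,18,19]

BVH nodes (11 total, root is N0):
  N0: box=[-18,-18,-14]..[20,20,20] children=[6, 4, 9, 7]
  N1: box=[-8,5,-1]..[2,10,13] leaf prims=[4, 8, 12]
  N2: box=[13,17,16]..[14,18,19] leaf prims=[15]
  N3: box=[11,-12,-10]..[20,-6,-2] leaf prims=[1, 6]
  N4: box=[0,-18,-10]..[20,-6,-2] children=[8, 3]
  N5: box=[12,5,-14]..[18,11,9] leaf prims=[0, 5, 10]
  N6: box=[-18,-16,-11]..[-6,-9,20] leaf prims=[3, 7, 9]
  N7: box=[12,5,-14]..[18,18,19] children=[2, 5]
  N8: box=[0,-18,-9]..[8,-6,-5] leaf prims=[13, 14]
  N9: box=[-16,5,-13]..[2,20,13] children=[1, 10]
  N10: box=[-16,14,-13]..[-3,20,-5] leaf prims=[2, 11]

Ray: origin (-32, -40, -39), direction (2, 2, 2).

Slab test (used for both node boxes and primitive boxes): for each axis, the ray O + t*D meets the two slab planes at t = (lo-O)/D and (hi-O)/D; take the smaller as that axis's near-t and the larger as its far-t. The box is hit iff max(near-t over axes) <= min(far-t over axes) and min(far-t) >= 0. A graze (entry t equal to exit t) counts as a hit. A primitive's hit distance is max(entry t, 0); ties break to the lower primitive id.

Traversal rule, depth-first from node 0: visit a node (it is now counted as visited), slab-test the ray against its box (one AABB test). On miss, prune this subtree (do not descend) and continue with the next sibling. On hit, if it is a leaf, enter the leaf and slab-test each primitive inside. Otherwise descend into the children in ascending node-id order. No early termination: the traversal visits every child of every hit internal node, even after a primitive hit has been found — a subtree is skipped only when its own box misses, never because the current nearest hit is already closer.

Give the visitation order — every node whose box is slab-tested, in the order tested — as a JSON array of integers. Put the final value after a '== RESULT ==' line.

Trace the traversal:
N0 x:[7,26] y:[11,30] z:[25/2,59/2] -> hit [25/2,26], descend [4, 6, 7, 9]
  N4 x:[16,26] y:[11,17] z:[29/2,37/2] -> hit [16,17], descend [3, 8]
    N3 x:[43/2,26] y:[14,17] z:[29/2,37/2] -> miss, prune
    N8 x:[16,20] y:[11,17] z:[15,17] -> hit [16,17] leaf, test {P13@t=33/2, P14(miss)}
  N6 x:[7,13] y:[12,31/2] z:[14,59/2] -> miss, prune
  N7 x:[22,25] y:[45/2,29] z:[25/2,29] -> hit [45/2,25], descend [2, 5]
    N2 x:[45/2,23] y:[57/2,29] z:[55/2,29] -> miss, prune
    N5 x:[22,25] y:[45/2,51/2] z:[25/2,24] -> hit [45/2,24] leaf, test {P0(miss), P5@t=24, P10@t=45/2}
  N9 x:[8,17] y:[45/2,30] z:[13,26] -> miss, prune

Visited [0, 4, 3, 8, 6, 7, 2, 5, 9]. Tests: 9 box, 2 leaf. Nearest: P13.

== RESULT ==
[0, 4, 3, 8, 6, 7, 2, 5, 9]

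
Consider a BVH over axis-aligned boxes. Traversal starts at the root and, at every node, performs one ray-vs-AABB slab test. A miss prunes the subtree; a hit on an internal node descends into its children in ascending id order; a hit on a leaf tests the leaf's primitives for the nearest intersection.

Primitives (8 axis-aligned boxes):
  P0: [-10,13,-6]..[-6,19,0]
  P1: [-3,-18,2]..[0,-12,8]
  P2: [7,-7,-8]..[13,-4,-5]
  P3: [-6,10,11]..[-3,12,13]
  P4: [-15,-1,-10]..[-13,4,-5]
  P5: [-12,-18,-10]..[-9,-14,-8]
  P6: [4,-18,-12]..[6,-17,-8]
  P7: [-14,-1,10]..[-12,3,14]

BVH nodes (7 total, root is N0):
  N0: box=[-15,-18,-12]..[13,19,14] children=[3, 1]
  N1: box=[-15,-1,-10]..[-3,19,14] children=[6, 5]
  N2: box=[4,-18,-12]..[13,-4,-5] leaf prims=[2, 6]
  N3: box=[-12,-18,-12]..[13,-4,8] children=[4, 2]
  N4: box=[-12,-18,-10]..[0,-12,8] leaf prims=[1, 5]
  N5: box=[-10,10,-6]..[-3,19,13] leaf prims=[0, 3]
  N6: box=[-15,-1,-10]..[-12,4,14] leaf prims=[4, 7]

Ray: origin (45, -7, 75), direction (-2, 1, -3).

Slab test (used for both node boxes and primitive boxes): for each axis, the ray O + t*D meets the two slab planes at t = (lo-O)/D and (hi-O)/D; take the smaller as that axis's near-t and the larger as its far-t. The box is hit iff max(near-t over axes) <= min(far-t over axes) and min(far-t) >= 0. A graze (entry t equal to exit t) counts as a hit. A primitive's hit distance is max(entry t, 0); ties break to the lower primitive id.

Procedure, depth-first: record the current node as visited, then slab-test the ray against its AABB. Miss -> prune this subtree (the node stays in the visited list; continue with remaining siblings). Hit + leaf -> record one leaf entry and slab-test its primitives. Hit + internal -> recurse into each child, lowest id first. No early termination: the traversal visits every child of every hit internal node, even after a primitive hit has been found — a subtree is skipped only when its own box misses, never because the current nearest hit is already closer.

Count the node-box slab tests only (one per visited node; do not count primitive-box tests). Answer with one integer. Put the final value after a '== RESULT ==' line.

Walk:
N0 x:[16,30] y:[-11,26] z:[61/3,29] -> hit [61/3,26], descend [1, 3]
  N1 x:[24,30] y:[6,26] z:[61/3,85/3] -> hit [24,26], descend [5, 6]
    N5 x:[24,55/2] y:[17,26] z:[62/3,27] -> hit [24,26] leaf, test {P0@t=51/2, P3(miss)}
    N6 x:[57/2,30] y:[6,11] z:[61/3,85/3] -> miss, prune
  N3 x:[16,57/2] y:[-11,3] z:[67/3,29] -> miss, prune

Visited [0, 1, 5, 6, 3]. Tests: 5 box, 1 leaf. Nearest: P0.

== RESULT ==
5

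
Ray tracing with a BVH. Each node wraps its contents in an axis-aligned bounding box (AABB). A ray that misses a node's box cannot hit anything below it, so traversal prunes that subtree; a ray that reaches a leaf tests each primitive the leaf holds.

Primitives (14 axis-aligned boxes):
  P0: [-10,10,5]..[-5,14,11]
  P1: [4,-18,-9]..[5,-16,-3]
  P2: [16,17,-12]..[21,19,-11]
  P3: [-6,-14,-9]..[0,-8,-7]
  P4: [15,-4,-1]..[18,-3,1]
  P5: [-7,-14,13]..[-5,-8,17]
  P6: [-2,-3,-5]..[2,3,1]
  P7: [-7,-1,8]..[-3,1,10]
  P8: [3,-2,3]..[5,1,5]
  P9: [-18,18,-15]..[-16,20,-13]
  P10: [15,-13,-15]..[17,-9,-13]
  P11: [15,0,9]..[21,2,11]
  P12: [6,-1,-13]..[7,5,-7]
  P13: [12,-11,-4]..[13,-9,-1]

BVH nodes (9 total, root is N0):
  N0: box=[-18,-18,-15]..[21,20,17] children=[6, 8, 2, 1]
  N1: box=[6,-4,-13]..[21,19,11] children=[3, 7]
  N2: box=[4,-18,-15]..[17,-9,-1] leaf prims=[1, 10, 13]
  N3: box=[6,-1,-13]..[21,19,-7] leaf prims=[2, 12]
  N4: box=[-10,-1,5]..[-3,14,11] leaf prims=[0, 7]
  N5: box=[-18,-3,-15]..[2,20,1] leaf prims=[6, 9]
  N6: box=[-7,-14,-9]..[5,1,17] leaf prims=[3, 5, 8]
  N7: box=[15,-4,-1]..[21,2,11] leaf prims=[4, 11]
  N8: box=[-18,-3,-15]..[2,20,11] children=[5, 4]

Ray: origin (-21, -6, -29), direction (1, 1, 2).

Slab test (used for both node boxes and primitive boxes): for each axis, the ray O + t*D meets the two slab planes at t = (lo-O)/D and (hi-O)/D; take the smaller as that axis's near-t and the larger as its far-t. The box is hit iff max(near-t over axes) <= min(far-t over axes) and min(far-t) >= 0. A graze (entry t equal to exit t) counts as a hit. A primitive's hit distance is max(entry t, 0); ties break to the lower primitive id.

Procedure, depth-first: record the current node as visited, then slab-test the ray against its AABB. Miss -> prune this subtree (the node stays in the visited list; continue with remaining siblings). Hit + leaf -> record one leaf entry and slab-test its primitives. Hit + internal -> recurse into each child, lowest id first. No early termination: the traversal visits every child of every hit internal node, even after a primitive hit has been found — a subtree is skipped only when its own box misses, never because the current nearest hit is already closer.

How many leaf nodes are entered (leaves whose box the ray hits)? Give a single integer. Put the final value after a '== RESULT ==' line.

Walk:
N0 x:[3,42] y:[-12,26] z:[7,23] -> hit [7,23], descend [1, 2, 6, 8]
  N1 x:[27,42] y:[2,25] z:[8,20] -> miss, prune
  N2 x:[25,38] y:[-12,-3] z:[7,14] -> miss, prune
  N6 x:[14,26] y:[-8,7] z:[10,23] -> miss, prune
  N8 x:[3,23] y:[3,26] z:[7,20] -> hit [7,20], descend [4, 5]
    N4 x:[11,18] y:[5,20] z:[17,20] -> hit [17,18] leaf, test {P0(miss), P7(miss)}
    N5 x:[3,23] y:[3,26] z:[7,15] -> hit [7,15] leaf, test {P6(miss), P9(miss)}

Summary -> nodes [0, 1, 2, 6, 8, 4, 5]; box-tests=7; leaf-entries=2; first=miss

== RESULT ==
2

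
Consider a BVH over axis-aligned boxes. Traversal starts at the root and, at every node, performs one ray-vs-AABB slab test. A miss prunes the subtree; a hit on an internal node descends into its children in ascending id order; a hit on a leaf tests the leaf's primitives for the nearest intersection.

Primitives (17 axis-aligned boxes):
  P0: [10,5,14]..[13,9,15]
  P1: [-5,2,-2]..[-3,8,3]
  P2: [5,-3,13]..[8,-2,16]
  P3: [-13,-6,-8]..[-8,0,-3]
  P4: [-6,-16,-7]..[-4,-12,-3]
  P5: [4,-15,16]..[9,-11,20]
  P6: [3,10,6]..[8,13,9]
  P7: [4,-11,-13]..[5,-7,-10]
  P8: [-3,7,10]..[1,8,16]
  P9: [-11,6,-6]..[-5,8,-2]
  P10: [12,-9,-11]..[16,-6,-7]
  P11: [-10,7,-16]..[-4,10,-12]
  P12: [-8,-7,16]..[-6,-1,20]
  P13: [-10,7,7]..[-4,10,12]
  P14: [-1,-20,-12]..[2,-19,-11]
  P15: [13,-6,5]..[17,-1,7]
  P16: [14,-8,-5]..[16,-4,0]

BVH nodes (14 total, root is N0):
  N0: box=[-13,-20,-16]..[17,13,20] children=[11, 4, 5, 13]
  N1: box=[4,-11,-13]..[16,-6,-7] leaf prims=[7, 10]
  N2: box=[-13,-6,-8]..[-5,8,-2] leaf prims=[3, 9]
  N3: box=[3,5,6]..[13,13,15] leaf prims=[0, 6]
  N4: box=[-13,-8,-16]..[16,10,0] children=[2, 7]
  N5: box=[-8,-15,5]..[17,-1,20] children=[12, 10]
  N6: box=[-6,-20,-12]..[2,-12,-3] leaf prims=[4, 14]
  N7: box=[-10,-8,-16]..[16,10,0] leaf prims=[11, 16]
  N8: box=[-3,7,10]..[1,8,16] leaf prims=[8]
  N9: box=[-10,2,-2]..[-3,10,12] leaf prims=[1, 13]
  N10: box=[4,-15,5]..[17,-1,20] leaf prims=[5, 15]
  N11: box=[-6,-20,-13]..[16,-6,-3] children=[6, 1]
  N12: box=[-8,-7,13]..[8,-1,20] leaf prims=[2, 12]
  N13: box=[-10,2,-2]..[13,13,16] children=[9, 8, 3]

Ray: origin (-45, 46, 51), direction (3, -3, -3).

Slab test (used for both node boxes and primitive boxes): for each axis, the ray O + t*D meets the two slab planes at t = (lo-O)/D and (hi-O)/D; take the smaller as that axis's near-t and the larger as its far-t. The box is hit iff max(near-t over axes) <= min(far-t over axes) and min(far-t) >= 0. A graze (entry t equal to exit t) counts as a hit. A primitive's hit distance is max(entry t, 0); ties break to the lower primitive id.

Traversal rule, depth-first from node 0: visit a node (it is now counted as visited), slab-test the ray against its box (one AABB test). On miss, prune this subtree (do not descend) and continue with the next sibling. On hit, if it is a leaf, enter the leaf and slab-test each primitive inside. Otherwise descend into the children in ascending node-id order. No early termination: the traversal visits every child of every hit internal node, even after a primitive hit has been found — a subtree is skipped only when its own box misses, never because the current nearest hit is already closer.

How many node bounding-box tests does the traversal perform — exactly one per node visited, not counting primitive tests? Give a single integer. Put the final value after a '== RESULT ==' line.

Traverse from the root:
N0 x:[32/3,62/3] y:[11,22] z:[31/3,67/3] -> hit [11,62/3], descend [4, 5, 11, 13]
  N4 x:[32/3,61/3] y:[12,18] z:[17,67/3] -> hit [17,18], descend [2, 7]
    N2 x:[32/3,40/3] y:[38/3,52/3] z:[53/3,59/3] -> miss, prune
    N7 x:[35/3,61/3] y:[12,18] z:[17,67/3] -> hit [17,18] leaf, test {P11(miss), P16(miss)}
  N5 x:[37/3,62/3] y:[47/3,61/3] z:[31/3,46/3] -> miss, prune
  N11 x:[13,61/3] y:[52/3,22] z:[18,64/3] -> hit [18,61/3], descend [1, 6]
    N1 x:[49/3,61/3] y:[52/3,19] z:[58/3,64/3] -> miss, prune
    N6 x:[13,47/3] y:[58/3,22] z:[18,21] -> miss, prune
  N13 x:[35/3,58/3] y:[11,44/3] z:[35/3,53/3] -> hit [35/3,44/3], descend [3, 8, 9]
    N3 x:[16,58/3] y:[11,41/3] z:[12,15] -> miss, prune
    N8 x:[14,46/3] y:[38/3,13] z:[35/3,41/3] -> miss, prune
    N9 x:[35/3,14] y:[12,44/3] z:[13,53/3] -> hit [13,14] leaf, test {P1(miss), P13@t=13}

12 AABB tests over nodes [0, 4, 2, 7, 5, 11, 1, 6, 13, 3, 8, 9]; 2 leaves entered; closest P13.

== RESULT ==
12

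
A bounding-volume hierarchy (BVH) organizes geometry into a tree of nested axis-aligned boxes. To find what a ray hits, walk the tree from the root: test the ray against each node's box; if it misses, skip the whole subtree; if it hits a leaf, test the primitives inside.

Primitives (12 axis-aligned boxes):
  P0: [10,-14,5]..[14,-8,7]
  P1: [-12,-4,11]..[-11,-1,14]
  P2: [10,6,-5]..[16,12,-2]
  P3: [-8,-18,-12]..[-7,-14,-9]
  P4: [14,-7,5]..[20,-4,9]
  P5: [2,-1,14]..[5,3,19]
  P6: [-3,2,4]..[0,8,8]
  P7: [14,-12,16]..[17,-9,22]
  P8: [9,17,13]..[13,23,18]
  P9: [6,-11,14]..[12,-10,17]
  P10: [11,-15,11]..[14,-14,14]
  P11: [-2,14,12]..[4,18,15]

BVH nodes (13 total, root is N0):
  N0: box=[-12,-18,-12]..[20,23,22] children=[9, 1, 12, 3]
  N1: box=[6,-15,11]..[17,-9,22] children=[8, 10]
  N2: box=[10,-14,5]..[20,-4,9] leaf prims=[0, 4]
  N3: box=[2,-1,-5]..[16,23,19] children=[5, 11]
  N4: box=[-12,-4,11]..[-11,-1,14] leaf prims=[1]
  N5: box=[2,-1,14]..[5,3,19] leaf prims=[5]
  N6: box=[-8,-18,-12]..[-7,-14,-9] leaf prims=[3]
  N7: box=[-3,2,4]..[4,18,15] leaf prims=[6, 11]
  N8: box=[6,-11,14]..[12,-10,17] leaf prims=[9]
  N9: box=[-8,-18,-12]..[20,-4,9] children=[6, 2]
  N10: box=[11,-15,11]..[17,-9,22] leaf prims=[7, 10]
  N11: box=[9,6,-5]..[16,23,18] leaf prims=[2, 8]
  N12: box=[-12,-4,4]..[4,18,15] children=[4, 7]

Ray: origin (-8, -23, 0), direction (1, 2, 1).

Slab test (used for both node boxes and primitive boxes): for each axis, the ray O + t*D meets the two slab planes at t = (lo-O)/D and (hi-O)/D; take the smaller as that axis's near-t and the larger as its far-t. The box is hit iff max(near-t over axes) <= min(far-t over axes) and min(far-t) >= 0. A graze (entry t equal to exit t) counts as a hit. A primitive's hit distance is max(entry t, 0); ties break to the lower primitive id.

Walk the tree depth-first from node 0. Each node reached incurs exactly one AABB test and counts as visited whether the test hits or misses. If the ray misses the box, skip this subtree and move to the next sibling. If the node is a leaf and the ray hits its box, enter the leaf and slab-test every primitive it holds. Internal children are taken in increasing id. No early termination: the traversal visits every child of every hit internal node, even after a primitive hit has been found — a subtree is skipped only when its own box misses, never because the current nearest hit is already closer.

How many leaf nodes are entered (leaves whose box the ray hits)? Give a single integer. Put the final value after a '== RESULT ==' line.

Traverse from the root:
N0 x:[-4,28] y:[5/2,23] z:[-12,22] -> hit [5/2,22], descend [1, 3, 9, 12]
  N1 x:[14,25] y:[4,7] z:[11,22] -> miss, prune
  N3 x:[10,24] y:[11,23] z:[-5,19] -> hit [11,19], descend [5, 11]
    N5 x:[10,13] y:[11,13] z:[14,19] -> miss, prune
    N11 x:[17,24] y:[29/2,23] z:[-5,18] -> hit [17,18] leaf, test {P2(miss), P8(miss)}
  N9 x:[0,28] y:[5/2,19/2] z:[-12,9] -> hit [5/2,9], descend [2, 6]
    N2 x:[18,28] y:[9/2,19/2] z:[5,9] -> miss, prune
    N6 x:[0,1] y:[5/2,9/2] z:[-12,-9] -> miss, prune
  N12 x:[-4,12] y:[19/2,41/2] z:[4,15] -> hit [19/2,12], descend [4, 7]
    N4 x:[-4,-3] y:[19/2,11] z:[11,14] -> miss, prune
    N7 x:[5,12] y:[25/2,41/2] z:[4,15] -> miss, prune

Visited [0, 1, 3, 5, 11, 9, 2, 6, 12, 4, 7]. Tests: 11 box, 1 leaf. Nearest: miss.

== RESULT ==
1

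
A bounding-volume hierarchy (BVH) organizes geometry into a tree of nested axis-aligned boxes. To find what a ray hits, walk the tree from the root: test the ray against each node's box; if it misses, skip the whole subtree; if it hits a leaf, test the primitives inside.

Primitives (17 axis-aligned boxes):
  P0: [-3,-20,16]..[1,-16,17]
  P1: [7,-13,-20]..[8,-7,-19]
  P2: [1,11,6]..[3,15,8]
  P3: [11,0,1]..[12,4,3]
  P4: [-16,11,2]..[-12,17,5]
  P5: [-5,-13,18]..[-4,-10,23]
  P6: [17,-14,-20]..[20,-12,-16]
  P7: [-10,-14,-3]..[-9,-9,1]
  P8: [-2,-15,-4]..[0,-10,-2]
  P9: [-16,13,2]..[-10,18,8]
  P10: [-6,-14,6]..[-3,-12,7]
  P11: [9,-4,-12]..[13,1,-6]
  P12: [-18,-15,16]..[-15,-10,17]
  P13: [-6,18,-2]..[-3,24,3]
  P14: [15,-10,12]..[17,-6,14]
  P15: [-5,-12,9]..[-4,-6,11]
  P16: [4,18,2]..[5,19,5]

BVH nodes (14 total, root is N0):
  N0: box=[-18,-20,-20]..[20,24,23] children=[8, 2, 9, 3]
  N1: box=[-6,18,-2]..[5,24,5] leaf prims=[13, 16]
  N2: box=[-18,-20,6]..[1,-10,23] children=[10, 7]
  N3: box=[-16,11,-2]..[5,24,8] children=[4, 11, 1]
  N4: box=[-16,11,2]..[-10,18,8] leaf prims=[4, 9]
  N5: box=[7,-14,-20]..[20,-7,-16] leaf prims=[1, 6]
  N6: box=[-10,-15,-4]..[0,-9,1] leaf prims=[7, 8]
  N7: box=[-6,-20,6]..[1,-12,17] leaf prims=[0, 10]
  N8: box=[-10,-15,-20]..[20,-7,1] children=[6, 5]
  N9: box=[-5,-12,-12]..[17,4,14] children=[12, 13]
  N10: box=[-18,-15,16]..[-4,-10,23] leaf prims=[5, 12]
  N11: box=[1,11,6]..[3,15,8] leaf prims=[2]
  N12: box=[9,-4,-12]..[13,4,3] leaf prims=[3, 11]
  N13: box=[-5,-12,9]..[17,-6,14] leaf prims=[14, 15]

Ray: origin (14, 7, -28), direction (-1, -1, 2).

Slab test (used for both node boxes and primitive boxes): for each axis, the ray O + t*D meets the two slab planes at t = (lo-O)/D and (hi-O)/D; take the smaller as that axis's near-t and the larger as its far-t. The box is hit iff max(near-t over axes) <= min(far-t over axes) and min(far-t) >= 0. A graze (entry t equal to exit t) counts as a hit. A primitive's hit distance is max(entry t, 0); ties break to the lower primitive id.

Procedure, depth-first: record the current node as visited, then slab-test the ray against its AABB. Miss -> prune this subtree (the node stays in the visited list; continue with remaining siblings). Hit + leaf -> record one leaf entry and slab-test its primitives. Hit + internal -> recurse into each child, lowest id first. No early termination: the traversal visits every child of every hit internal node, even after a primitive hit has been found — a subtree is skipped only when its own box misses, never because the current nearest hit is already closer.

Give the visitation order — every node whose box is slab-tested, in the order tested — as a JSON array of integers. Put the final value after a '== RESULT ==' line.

Trace the traversal:
N0 x:[-6,32] y:[-17,27] z:[4,51/2] -> hit [4,51/2], descend [2, 3, 8, 9]
  N2 x:[13,32] y:[17,27] z:[17,51/2] -> hit [17,51/2], descend [7, 10]
    N7 x:[13,20] y:[19,27] z:[17,45/2] -> hit [19,20] leaf, test {P0(miss), P10(miss)}
    N10 x:[18,32] y:[17,22] z:[22,51/2] -> hit [22,22] leaf, test {P5(miss), P12(miss)}
  N3 x:[9,30] y:[-17,-4] z:[13,18] -> miss, prune
  N8 x:[-6,24] y:[14,22] z:[4,29/2] -> hit [14,29/2], descend [5, 6]
    N5 x:[-6,7] y:[14,21] z:[4,6] -> miss, prune
    N6 x:[14,24] y:[16,22] z:[12,29/2] -> miss, prune
  N9 x:[-3,19] y:[3,19] z:[8,21] -> hit [8,19], descend [12, 13]
    N12 x:[1,5] y:[3,11] z:[8,31/2] -> miss, prune
    N13 x:[-3,19] y:[13,19] z:[37/2,21] -> hit [37/2,19] leaf, test {P14(miss), P15@t=37/2}

Visited [0, 2, 7, 10, 3, 8, 5, 6, 9, 12, 13]. Tests: 11 box, 3 leaf. Nearest: P15.

== RESULT ==
[0, 2, 7, 10, 3, 8, 5, 6, 9, 12, 13]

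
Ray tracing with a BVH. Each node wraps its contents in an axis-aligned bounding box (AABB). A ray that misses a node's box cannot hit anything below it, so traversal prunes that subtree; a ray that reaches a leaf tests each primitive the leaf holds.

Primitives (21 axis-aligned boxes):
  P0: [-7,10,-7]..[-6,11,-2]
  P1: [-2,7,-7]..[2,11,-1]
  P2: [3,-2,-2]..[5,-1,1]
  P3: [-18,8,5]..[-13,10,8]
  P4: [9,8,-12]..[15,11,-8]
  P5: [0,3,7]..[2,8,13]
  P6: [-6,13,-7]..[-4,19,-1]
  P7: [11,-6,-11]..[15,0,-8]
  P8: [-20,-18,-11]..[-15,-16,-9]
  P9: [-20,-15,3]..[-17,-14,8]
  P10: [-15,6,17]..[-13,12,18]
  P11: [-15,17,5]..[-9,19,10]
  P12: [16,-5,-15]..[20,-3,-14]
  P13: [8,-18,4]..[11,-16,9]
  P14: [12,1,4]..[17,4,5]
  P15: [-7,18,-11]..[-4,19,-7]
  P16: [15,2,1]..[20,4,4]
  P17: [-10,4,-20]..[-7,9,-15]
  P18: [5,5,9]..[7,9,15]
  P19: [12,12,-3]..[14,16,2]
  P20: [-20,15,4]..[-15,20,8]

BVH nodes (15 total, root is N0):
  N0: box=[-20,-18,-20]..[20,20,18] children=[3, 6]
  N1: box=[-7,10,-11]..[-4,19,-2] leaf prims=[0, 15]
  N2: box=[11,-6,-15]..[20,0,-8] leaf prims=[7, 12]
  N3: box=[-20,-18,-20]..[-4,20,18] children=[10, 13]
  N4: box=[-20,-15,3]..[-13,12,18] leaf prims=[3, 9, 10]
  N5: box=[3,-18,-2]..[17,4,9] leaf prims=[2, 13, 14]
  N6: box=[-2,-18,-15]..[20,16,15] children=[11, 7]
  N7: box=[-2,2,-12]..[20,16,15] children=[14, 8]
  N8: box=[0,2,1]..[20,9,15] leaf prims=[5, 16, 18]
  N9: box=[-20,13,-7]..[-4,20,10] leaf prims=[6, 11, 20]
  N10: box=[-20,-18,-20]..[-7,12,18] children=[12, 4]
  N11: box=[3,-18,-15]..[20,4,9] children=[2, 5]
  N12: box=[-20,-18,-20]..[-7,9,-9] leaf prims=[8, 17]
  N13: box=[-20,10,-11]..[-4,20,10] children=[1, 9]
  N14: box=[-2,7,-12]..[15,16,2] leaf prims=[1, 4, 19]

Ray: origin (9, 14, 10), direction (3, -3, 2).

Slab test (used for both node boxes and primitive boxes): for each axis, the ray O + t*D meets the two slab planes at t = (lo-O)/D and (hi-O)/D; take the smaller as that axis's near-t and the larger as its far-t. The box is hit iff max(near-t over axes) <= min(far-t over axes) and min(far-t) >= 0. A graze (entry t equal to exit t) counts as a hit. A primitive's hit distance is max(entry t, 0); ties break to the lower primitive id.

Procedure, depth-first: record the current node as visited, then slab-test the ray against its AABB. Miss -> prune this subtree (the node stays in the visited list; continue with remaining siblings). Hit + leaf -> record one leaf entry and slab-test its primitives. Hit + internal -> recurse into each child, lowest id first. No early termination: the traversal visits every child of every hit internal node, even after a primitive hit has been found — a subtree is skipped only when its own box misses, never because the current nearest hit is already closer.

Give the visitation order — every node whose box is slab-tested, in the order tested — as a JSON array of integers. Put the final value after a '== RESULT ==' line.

Walk:
N0 x:[-29/3,11/3] y:[-2,32/3] z:[-15,4] -> hit [-2,11/3], descend [3, 6]
  N3 x:[-29/3,-13/3] y:[-2,32/3] z:[-15,4] -> miss, prune
  N6 x:[-11/3,11/3] y:[-2/3,32/3] z:[-25/2,5/2] -> hit [-2/3,5/2], descend [7, 11]
    N7 x:[-11/3,11/3] y:[-2/3,4] z:[-11,5/2] -> hit [-2/3,5/2], descend [8, 14]
      N8 x:[-3,11/3] y:[5/3,4] z:[-9/2,5/2] -> hit [5/3,5/2] leaf, test {P5(miss), P16(miss), P18(miss)}
      N14 x:[-11/3,2] y:[-2/3,7/3] z:[-11,-4] -> miss, prune
    N11 x:[-2,11/3] y:[10/3,32/3] z:[-25/2,-1/2] -> miss, prune

7 AABB tests over nodes [0, 3, 6, 7, 8, 14, 11]; 1 leaf entered; closest miss.

== RESULT ==
[0, 3, 6, 7, 8, 14, 11]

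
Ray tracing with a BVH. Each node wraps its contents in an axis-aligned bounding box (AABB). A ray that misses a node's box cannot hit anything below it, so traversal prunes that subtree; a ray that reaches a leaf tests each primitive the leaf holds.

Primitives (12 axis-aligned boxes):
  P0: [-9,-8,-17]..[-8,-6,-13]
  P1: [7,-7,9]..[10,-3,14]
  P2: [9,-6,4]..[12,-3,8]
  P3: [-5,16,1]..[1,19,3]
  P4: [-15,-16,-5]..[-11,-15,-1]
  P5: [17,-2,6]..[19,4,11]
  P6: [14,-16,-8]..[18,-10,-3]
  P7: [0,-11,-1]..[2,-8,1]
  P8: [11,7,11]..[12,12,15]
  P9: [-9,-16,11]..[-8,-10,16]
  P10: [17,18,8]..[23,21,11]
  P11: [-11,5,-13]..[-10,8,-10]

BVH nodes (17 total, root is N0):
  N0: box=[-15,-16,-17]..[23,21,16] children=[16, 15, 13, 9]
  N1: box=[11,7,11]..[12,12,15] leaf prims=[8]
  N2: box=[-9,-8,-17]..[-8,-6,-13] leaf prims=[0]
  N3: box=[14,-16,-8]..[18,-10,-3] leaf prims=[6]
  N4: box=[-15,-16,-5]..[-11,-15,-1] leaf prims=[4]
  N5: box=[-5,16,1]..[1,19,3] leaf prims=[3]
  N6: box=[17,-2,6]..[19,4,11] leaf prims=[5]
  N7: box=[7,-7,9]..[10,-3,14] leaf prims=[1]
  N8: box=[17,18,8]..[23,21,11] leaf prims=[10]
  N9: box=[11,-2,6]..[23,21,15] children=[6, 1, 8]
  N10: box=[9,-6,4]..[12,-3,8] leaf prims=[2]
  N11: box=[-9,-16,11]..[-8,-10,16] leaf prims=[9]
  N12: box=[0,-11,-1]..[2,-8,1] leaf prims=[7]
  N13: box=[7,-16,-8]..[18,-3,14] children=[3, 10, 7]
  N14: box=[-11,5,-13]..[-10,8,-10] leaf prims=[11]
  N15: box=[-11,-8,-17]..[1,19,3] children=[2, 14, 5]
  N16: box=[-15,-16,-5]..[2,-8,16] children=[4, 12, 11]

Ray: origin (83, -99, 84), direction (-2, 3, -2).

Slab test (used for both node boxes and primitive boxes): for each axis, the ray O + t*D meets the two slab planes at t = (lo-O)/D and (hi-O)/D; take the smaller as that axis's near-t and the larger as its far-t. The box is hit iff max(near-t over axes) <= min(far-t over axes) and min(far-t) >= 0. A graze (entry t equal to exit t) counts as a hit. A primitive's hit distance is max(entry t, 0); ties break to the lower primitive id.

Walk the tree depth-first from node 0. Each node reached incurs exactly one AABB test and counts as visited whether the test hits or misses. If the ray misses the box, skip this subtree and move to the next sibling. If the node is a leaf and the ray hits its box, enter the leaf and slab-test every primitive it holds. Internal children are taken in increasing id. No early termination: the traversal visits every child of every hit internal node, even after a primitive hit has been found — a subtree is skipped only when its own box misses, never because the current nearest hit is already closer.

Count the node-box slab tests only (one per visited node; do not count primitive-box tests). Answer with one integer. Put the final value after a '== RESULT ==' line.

Walk:
N0 x:[30,49] y:[83/3,40] z:[34,101/2] -> hit [34,40], descend [9, 13, 15, 16]
  N9 x:[30,36] y:[97/3,40] z:[69/2,39] -> hit [69/2,36], descend [1, 6, 8]
    N1 x:[71/2,36] y:[106/3,37] z:[69/2,73/2] -> hit [71/2,36] leaf, test {P8@t=71/2}
    N6 x:[32,33] y:[97/3,103/3] z:[73/2,39] -> miss, prune
    N8 x:[30,33] y:[39,40] z:[73/2,38] -> miss, prune
  N13 x:[65/2,38] y:[83/3,32] z:[35,46] -> miss, prune
  N15 x:[41,47] y:[91/3,118/3] z:[81/2,101/2] -> miss, prune
  N16 x:[81/2,49] y:[83/3,91/3] z:[34,89/2] -> miss, prune

Visited [0, 9, 1, 6, 8, 13, 15, 16]. Tests: 8 box, 1 leaf. Nearest: P8.

== RESULT ==
8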